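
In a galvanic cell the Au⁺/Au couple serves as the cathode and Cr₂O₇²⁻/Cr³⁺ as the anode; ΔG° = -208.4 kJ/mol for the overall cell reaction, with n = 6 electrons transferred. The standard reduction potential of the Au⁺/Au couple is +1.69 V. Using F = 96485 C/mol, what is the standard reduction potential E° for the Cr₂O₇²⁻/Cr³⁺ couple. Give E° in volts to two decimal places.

+1.33 V

E°cell = −ΔG°/(nF) = −(-208.4×10³)/((6)(96485)) = +0.360 V.
Since Au⁺/Au is the cathode and Cr₂O₇²⁻/Cr³⁺ the anode, E°cell = E°(Au⁺/Au) − E°(Cr₂O₇²⁻/Cr³⁺).
So E°(Cr₂O₇²⁻/Cr³⁺) = E°(Au⁺/Au) − E°cell = (+1.69) − (+0.360) = +1.33 V.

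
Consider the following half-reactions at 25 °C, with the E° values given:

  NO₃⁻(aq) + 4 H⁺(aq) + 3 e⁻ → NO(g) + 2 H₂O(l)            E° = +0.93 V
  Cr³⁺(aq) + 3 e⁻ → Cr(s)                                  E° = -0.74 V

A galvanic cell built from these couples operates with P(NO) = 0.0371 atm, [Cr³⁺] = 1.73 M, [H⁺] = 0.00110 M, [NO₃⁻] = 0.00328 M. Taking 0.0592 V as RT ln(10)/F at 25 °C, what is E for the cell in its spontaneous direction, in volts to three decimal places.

NO₃⁻/NO is the cathode (higher E°), Cr³⁺/Cr the anode: E°cell = +0.93 − (-0.74) = +1.67 V, n = 3.
Overall: NO₃⁻(aq) + 4 H⁺(aq) + Cr(s) → NO(g) + 2 H₂O(l) + Cr³⁺(aq)
Q = P(NO)·[Cr³⁺] / ([NO₃⁻]·[H⁺]^4); log Q = 13.126.
E = E° − (0.0592/n) log Q = +1.67 − (0.0592/3)(13.126) = +1.411 V.

+1.411 V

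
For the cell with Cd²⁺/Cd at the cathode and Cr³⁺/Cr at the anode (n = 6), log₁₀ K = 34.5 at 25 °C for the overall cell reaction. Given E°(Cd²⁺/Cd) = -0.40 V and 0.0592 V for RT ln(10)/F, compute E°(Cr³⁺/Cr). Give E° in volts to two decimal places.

E°cell = (0.0592/n)·log K = (0.0592/6)(34.5) = +0.340 V.
Since Cd²⁺/Cd is the cathode and Cr³⁺/Cr the anode, E°cell = E°(Cd²⁺/Cd) − E°(Cr³⁺/Cr).
So E°(Cr³⁺/Cr) = E°(Cd²⁺/Cd) − E°cell = (-0.40) − (+0.340) = -0.74 V.

-0.74 V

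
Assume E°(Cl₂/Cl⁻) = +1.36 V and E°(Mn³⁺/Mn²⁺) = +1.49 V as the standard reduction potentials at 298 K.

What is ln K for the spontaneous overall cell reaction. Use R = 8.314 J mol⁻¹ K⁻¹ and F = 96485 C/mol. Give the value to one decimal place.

Cathode: Mn³⁺/Mn²⁺; anode: Cl₂/Cl⁻. E°cell = (+1.49) − (+1.36) = +0.13 V, with n = 2.
ΔG° = −nFE° = −RT ln K, so ln K = nFE°/(RT) = (2)(96485)(+0.13) / ((8.314)(298)) = 10.125.

10.1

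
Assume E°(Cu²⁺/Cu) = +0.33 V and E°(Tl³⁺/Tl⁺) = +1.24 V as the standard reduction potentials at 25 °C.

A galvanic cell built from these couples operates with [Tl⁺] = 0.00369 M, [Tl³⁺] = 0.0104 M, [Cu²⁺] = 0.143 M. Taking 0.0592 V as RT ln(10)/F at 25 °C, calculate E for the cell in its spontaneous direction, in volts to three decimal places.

Tl³⁺/Tl⁺ is the cathode (higher E°), Cu²⁺/Cu the anode: E°cell = +1.24 − (+0.33) = +0.91 V, n = 2.
Overall: Tl³⁺(aq) + Cu(s) → Tl⁺(aq) + Cu²⁺(aq)
Q = [Tl⁺]·[Cu²⁺] / ([Tl³⁺]); log Q = -1.295.
E = E° − (0.0592/n) log Q = +0.91 − (0.0592/2)(-1.295) = +0.948 V.

+0.948 V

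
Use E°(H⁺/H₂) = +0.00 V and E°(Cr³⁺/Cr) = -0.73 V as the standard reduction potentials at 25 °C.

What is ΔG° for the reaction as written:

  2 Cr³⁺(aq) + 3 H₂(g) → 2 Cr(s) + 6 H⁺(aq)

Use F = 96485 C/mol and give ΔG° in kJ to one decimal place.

As written, Cr³⁺/Cr is reduced (cathode) and H⁺/H₂ is oxidised (anode), so E°cell = (-0.73) − (+0.00) = -0.73 V.
Balancing electrons gives n = 6.
ΔG° = −nFE° = −(6)(96485)(-0.73) = 422,604 J = +422.6 kJ.

+422.6 kJ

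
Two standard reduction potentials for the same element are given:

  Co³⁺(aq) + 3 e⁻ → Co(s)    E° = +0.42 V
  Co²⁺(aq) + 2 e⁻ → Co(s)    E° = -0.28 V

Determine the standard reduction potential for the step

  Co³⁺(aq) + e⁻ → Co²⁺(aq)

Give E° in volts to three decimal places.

Sequential free energies add, so n₃E°₃ = n₁E°₁ + n₂E°₂.
With n₃ = 3, and the known step contributing 2×(-0.28) V, the unknown satisfies 1·E° = 3×(+0.42) − 2×(-0.28) = +1.820.
E° = +1.820 / 1 = +1.820 V.

+1.820 V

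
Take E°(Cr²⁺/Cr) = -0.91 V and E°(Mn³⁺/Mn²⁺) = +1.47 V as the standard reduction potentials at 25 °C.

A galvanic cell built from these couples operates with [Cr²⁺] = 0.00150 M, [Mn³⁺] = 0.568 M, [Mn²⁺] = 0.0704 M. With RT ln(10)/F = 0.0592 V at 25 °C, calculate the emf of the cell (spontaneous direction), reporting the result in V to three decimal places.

Mn³⁺/Mn²⁺ is the cathode (higher E°), Cr²⁺/Cr the anode: E°cell = +1.47 − (-0.91) = +2.38 V, n = 2.
Overall: 2 Mn³⁺(aq) + Cr(s) → 2 Mn²⁺(aq) + Cr²⁺(aq)
Q = [Mn²⁺]^2·[Cr²⁺] / ([Mn³⁺]^2); log Q = -4.637.
E = E° − (0.0592/n) log Q = +2.38 − (0.0592/2)(-4.637) = +2.517 V.

+2.517 V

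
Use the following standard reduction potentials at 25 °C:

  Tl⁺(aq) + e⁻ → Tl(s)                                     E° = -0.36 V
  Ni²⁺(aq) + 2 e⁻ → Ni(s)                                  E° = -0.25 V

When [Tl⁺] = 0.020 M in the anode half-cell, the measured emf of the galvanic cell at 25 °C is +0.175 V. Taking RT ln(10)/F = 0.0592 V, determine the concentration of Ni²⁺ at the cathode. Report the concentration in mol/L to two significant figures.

Ni²⁺/Ni is the cathode, Tl⁺/Tl the anode: E°cell = +0.11 V, n = 2.
Overall reaction: Ni²⁺(aq) + 2 Tl(s) → Ni(s) + 2 Tl⁺(aq); Q = [Tl⁺]^2/[Ni²⁺]^1.
From E = E° − (0.0592/n) log Q: log Q = (E° − E)·n/0.0592 = (+0.11 − (+0.175))·2/0.0592 = -2.1959.
So 1·log[Ni²⁺] = 2·log(0.02) − log Q = -3.3979 − (-2.1959) = -1.2020; [Ni²⁺] = 10^(-1.2020) ≈ 0.063 M.

0.063 M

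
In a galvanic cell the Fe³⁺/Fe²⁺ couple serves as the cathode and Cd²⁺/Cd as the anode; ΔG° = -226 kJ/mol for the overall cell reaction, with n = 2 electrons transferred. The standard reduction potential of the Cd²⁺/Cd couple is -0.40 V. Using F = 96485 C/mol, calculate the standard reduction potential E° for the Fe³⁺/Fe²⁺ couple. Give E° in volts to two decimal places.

E°cell = −ΔG°/(nF) = −(-226×10³)/((2)(96485)) = +1.171 V.
Since Fe³⁺/Fe²⁺ is the cathode and Cd²⁺/Cd the anode, E°cell = E°(Fe³⁺/Fe²⁺) − E°(Cd²⁺/Cd).
So E°(Fe³⁺/Fe²⁺) = E°cell + E°(Cd²⁺/Cd) = +1.171 + (-0.40) = +0.77 V.

+0.77 V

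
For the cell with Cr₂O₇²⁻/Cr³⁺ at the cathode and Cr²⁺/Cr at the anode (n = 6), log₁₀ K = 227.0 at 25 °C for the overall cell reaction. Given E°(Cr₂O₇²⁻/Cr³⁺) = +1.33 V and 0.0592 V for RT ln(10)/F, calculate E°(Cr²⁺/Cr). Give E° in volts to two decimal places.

E°cell = (0.0592/n)·log K = (0.0592/6)(227.0) = +2.240 V.
Since Cr₂O₇²⁻/Cr³⁺ is the cathode and Cr²⁺/Cr the anode, E°cell = E°(Cr₂O₇²⁻/Cr³⁺) − E°(Cr²⁺/Cr).
So E°(Cr²⁺/Cr) = E°(Cr₂O₇²⁻/Cr³⁺) − E°cell = (+1.33) − (+2.240) = -0.91 V.

-0.91 V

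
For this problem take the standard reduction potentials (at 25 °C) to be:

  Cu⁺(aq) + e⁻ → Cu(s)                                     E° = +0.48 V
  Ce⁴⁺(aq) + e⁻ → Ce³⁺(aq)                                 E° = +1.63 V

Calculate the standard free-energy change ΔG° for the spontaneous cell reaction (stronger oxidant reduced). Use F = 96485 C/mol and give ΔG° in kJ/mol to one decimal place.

Ce⁴⁺/Ce³⁺ (E° = +1.63 V) is the cathode; Cu⁺/Cu (E° = +0.48 V) is the anode, so E°cell = +1.15 V.
Balancing electrons gives n = 1 (lcm of 1 and 1).
ΔG° = −nFE° = −(1)(96485)(+1.15) = -110,958 J = -111.0 kJ/mol.

-111.0 kJ/mol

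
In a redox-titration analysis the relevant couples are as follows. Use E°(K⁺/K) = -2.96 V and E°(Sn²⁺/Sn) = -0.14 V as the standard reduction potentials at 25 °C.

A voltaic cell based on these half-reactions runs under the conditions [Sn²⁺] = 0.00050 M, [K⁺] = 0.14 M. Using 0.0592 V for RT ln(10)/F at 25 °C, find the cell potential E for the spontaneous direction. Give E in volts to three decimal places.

Sn²⁺/Sn is the cathode (higher E°), K⁺/K the anode: E°cell = -0.14 − (-2.96) = +2.82 V, n = 2.
Overall: Sn²⁺(aq) + 2 K(s) → Sn(s) + 2 K⁺(aq)
Q = [K⁺]^2 / ([Sn²⁺]); log Q = 1.593.
E = E° − (0.0592/n) log Q = +2.82 − (0.0592/2)(1.593) = +2.773 V.

+2.773 V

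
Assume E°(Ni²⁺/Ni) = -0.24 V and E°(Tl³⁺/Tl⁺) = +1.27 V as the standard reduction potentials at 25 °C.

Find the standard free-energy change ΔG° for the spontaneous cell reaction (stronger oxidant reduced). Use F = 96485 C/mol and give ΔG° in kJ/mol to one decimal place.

-291.4 kJ/mol

Tl³⁺/Tl⁺ (E° = +1.27 V) is the cathode; Ni²⁺/Ni (E° = -0.24 V) is the anode, so E°cell = +1.51 V.
Balancing electrons gives n = 2 (lcm of 2 and 2).
ΔG° = −nFE° = −(2)(96485)(+1.51) = -291,385 J = -291.4 kJ/mol.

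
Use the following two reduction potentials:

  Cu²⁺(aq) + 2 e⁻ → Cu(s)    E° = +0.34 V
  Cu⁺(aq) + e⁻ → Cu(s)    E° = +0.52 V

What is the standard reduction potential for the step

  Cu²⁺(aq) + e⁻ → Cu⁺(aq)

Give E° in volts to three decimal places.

+0.160 V

Sequential free energies add, so n₃E°₃ = n₁E°₁ + n₂E°₂.
With n₃ = 2, and the known step contributing 1×(+0.52) V, the unknown satisfies 1·E° = 2×(+0.34) − 1×(+0.52) = +0.160.
E° = +0.160 / 1 = +0.160 V.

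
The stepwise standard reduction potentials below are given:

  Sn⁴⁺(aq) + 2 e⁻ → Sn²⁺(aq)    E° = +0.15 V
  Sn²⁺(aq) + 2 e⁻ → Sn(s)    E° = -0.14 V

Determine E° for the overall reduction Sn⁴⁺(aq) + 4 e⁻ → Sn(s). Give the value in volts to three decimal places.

Since ΔG° = −nFE° is additive over sequential reductions, n₃E°₃ = n₁E°₁ + n₂E°₂.
E°₃ = (2×+0.15 + 2×-0.14) / 4 = (+0.020) / 4 = +0.005 V.

+0.005 V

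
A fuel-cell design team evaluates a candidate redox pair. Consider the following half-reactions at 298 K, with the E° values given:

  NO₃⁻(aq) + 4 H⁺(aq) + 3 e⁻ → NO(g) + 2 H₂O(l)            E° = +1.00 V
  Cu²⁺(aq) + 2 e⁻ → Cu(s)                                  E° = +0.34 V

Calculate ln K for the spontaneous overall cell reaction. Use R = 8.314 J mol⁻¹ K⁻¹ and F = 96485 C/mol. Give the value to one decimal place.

Cathode: NO₃⁻/NO; anode: Cu²⁺/Cu. E°cell = (+1.00) − (+0.34) = +0.66 V, with n = 6.
ΔG° = −nFE° = −RT ln K, so ln K = nFE°/(RT) = (6)(96485)(+0.66) / ((8.314)(298)) = 154.216.

154.2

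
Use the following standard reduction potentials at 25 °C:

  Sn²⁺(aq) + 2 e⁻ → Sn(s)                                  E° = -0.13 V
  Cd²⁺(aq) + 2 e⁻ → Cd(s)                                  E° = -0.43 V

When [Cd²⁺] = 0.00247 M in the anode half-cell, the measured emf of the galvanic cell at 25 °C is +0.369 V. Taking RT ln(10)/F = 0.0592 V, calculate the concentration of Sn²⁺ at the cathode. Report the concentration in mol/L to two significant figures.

0.53 M

Sn²⁺/Sn is the cathode, Cd²⁺/Cd the anode: E°cell = +0.30 V, n = 2.
Overall reaction: Sn²⁺(aq) + Cd(s) → Sn(s) + Cd²⁺(aq); Q = [Cd²⁺]^1/[Sn²⁺]^1.
From E = E° − (0.0592/n) log Q: log Q = (E° − E)·n/0.0592 = (+0.30 − (+0.369))·2/0.0592 = -2.3311.
So 1·log[Sn²⁺] = 1·log(0.00247) − log Q = -2.6073 − (-2.3311) = -0.2762; [Sn²⁺] = 10^(-0.2762) ≈ 0.53 M.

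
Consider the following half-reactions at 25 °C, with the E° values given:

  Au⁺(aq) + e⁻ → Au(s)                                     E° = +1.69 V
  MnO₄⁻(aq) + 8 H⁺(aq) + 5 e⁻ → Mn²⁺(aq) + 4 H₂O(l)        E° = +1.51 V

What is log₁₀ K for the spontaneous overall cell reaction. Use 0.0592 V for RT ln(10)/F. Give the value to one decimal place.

15.2

Cathode: Au⁺/Au; anode: MnO₄⁻/Mn²⁺. E°cell = +0.18 V, n = 5.
log K = nE°cell / 0.0592 = (5)(+0.18) / 0.0592 = 15.2.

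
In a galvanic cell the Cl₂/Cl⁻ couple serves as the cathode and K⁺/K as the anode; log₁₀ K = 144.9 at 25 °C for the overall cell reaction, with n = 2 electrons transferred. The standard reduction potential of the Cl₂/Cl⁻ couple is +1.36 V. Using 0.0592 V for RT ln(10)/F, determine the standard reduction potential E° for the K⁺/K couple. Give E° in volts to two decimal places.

E°cell = (0.0592/n)·log K = (0.0592/2)(144.9) = +4.289 V.
Since Cl₂/Cl⁻ is the cathode and K⁺/K the anode, E°cell = E°(Cl₂/Cl⁻) − E°(K⁺/K).
So E°(K⁺/K) = E°(Cl₂/Cl⁻) − E°cell = (+1.36) − (+4.289) = -2.93 V.

-2.93 V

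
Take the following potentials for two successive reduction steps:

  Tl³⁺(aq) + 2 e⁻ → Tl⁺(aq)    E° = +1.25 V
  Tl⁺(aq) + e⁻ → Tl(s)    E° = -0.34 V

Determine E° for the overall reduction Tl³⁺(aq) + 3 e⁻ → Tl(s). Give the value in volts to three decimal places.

+0.720 V

Adding the free-energy changes (−nFE°) of the two steps gives −n₃FE°₃ = −n₁FE°₁ − n₂FE°₂.
E°₃ = (2×+1.25 + 1×-0.34) / 3 = (+2.160) / 3 = +0.720 V.
E° values themselves are not directly additive — weighting by electron count is essential.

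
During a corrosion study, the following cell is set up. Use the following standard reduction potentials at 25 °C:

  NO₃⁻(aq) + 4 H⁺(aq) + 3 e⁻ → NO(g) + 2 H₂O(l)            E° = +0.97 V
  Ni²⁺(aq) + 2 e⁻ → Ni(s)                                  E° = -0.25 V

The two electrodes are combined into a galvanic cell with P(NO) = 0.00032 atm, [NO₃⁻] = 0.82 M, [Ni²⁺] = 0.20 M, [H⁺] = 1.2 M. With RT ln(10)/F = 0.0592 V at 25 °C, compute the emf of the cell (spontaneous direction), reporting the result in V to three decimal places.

+1.314 V

NO₃⁻/NO is the cathode (higher E°), Ni²⁺/Ni the anode: E°cell = +0.97 − (-0.25) = +1.22 V, n = 6.
Overall: 2 NO₃⁻(aq) + 8 H⁺(aq) + 3 Ni(s) → 2 NO(g) + 4 H₂O(l) + 3 Ni²⁺(aq)
Q = P(NO)^2·[Ni²⁺]^3 / ([NO₃⁻]^2·[H⁺]^8); log Q = -9.548.
E = E° − (0.0592/n) log Q = +1.22 − (0.0592/6)(-9.548) = +1.314 V.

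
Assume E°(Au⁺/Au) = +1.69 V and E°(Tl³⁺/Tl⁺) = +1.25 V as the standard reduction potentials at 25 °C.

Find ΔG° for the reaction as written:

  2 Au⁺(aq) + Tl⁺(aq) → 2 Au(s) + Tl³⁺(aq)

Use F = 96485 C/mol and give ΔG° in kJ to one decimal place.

-84.9 kJ

As written, Au⁺/Au is reduced (cathode) and Tl³⁺/Tl⁺ is oxidised (anode), so E°cell = (+1.69) − (+1.25) = +0.44 V.
Balancing electrons gives n = 2.
ΔG° = −nFE° = −(2)(96485)(+0.44) = -84,907 J = -84.9 kJ.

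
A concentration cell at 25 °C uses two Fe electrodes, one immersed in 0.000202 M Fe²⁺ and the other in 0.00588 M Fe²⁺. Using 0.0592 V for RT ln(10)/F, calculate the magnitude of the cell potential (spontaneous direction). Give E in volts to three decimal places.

For a concentration cell E°cell = 0. The 0.00588 M side is the cathode (reduction is favoured where [Fe²⁺] is higher).
With n = 2, E = −(0.0592/2) log([Fe²⁺]ₐₙ/[Fe²⁺]꜀ₐₜ) = −(0.0592/2) log(0.000202/0.00588) = −(0.0592/2)(-1.464) = +0.043 V.

+0.043 V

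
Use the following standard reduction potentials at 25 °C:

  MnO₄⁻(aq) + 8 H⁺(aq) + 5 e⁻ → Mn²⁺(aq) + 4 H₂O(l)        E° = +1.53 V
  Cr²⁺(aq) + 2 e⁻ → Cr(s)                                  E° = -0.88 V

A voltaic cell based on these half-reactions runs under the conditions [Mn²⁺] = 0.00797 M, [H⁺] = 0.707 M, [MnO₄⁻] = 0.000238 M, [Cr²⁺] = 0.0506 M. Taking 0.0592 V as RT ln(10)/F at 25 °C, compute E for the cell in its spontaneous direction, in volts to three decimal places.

+2.416 V

MnO₄⁻/Mn²⁺ is the cathode (higher E°), Cr²⁺/Cr the anode: E°cell = +1.53 − (-0.88) = +2.41 V, n = 10.
Overall: 2 MnO₄⁻(aq) + 16 H⁺(aq) + 5 Cr(s) → 2 Mn²⁺(aq) + 8 H₂O(l) + 5 Cr²⁺(aq)
Q = [Mn²⁺]^2·[Cr²⁺]^5 / ([MnO₄⁻]^2·[H⁺]^16); log Q = -1.020.
E = E° − (0.0592/n) log Q = +2.41 − (0.0592/10)(-1.020) = +2.416 V.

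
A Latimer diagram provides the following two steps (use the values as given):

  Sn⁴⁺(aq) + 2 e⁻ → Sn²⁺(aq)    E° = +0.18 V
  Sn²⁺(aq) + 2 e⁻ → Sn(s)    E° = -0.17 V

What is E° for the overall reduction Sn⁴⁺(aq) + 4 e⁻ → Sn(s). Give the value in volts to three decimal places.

Standard free energies of sequential steps add: ΔG°₃ = ΔG°₁ + ΔG°₂, so n₃E°₃ = n₁E°₁ + n₂E°₂.
E°₃ = (2×+0.18 + 2×-0.17) / 4 = (+0.020) / 4 = +0.005 V.

+0.005 V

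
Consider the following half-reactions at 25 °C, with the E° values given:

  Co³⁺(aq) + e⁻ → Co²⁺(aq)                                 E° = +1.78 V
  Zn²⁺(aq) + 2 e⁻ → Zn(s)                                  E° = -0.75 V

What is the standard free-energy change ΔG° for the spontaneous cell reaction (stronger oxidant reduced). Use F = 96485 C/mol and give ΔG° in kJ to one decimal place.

-488.2 kJ

Co³⁺/Co²⁺ (E° = +1.78 V) is the cathode; Zn²⁺/Zn (E° = -0.75 V) is the anode, so E°cell = +2.53 V.
Balancing electrons gives n = 2 (lcm of 1 and 2).
ΔG° = −nFE° = −(2)(96485)(+2.53) = -488,214 J = -488.2 kJ.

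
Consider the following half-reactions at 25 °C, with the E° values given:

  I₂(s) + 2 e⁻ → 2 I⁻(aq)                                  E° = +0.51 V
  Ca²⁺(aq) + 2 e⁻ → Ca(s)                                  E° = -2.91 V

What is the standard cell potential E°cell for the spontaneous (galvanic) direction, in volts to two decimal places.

+3.42 V

The I₂/I⁻ couple has the higher reduction potential, so it is the cathode; Ca²⁺/Ca is oxidised at the anode.
E°cell = E°(cathode) − E°(anode) = (+0.51) − (-2.91) = +3.42 V.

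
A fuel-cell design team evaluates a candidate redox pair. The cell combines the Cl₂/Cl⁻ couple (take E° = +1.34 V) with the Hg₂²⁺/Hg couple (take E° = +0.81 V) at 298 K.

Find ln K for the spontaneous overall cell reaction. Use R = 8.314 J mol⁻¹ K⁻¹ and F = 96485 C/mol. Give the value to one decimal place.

Cathode: Cl₂/Cl⁻; anode: Hg₂²⁺/Hg. E°cell = (+1.34) − (+0.81) = +0.53 V, with n = 2.
ΔG° = −nFE° = −RT ln K, so ln K = nFE°/(RT) = (2)(96485)(+0.53) / ((8.314)(298)) = 41.280.

41.3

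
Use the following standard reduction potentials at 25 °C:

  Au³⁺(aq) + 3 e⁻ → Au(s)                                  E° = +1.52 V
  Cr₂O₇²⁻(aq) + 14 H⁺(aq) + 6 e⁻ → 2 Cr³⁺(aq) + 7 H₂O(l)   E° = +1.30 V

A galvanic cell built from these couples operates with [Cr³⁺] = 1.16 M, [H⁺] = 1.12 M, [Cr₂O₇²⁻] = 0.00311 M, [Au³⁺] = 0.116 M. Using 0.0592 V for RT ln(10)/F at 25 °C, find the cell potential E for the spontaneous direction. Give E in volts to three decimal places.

+0.221 V

Au³⁺/Au is the cathode (higher E°), Cr₂O₇²⁻/Cr³⁺ the anode: E°cell = +1.52 − (+1.30) = +0.22 V, n = 6.
Overall: 2 Au³⁺(aq) + 2 Cr³⁺(aq) + 7 H₂O(l) → 2 Au(s) + Cr₂O₇²⁻(aq) + 14 H⁺(aq)
Q = [Cr₂O₇²⁻]·[H⁺]^14 / ([Au³⁺]^2·[Cr³⁺]^2); log Q = -0.076.
E = E° − (0.0592/n) log Q = +0.22 − (0.0592/6)(-0.076) = +0.221 V.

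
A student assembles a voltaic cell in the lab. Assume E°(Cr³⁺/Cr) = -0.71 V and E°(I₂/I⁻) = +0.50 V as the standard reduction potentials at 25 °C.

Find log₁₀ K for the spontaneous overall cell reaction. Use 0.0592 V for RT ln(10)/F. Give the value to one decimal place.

122.6

Cathode: I₂/I⁻; anode: Cr³⁺/Cr. E°cell = +1.21 V, n = 6.
log K = nE°cell / 0.0592 = (6)(+1.21) / 0.0592 = 122.6.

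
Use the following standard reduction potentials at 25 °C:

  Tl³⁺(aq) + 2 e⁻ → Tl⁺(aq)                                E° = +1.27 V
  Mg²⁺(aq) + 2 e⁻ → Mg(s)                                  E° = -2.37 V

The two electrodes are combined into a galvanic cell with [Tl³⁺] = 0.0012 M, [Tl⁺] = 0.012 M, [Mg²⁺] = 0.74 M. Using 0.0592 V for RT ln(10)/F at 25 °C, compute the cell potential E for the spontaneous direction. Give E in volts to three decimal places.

Tl³⁺/Tl⁺ is the cathode (higher E°), Mg²⁺/Mg the anode: E°cell = +1.27 − (-2.37) = +3.64 V, n = 2.
Overall: Tl³⁺(aq) + Mg(s) → Tl⁺(aq) + Mg²⁺(aq)
Q = [Tl⁺]·[Mg²⁺] / ([Tl³⁺]); log Q = 0.869.
E = E° − (0.0592/n) log Q = +3.64 − (0.0592/2)(0.869) = +3.614 V.

+3.614 V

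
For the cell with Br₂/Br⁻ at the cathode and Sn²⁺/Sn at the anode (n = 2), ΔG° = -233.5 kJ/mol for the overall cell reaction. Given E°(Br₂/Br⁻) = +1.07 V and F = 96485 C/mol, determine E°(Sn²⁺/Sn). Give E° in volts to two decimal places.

-0.14 V

E°cell = −ΔG°/(nF) = −(-233.5×10³)/((2)(96485)) = +1.210 V.
Since Br₂/Br⁻ is the cathode and Sn²⁺/Sn the anode, E°cell = E°(Br₂/Br⁻) − E°(Sn²⁺/Sn).
So E°(Sn²⁺/Sn) = E°(Br₂/Br⁻) − E°cell = (+1.07) − (+1.210) = -0.14 V.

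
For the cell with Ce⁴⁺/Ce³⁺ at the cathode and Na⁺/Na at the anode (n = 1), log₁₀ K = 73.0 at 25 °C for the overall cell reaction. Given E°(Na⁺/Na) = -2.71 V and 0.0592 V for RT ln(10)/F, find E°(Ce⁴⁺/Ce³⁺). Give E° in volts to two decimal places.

E°cell = (0.0592/n)·log K = (0.0592/1)(73.0) = +4.322 V.
Since Ce⁴⁺/Ce³⁺ is the cathode and Na⁺/Na the anode, E°cell = E°(Ce⁴⁺/Ce³⁺) − E°(Na⁺/Na).
So E°(Ce⁴⁺/Ce³⁺) = E°cell + E°(Na⁺/Na) = +4.322 + (-2.71) = +1.61 V.

+1.61 V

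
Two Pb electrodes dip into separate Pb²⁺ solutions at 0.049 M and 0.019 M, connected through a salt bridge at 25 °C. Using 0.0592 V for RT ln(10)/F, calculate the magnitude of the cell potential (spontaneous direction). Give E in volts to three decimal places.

For a concentration cell E°cell = 0. The 0.049 M side is the cathode (reduction is favoured where [Pb²⁺] is higher).
With n = 2, E = −(0.0592/2) log([Pb²⁺]ₐₙ/[Pb²⁺]꜀ₐₜ) = −(0.0592/2) log(0.019/0.049) = −(0.0592/2)(-0.411) = +0.012 V.

+0.012 V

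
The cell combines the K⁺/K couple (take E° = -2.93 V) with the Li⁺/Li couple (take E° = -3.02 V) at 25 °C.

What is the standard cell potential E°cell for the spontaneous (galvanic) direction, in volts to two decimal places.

+0.09 V

The K⁺/K couple has the higher reduction potential, so it is the cathode; Li⁺/Li is oxidised at the anode.
E°cell = E°(cathode) − E°(anode) = (-2.93) − (-3.02) = +0.09 V.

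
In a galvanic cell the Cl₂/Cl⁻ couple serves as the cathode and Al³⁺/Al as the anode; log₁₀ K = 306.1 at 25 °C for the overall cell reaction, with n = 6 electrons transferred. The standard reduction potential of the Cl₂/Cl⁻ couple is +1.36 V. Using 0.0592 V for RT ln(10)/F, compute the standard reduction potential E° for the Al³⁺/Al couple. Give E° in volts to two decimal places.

-1.66 V

E°cell = (0.0592/n)·log K = (0.0592/6)(306.1) = +3.020 V.
Since Cl₂/Cl⁻ is the cathode and Al³⁺/Al the anode, E°cell = E°(Cl₂/Cl⁻) − E°(Al³⁺/Al).
So E°(Al³⁺/Al) = E°(Cl₂/Cl⁻) − E°cell = (+1.36) − (+3.020) = -1.66 V.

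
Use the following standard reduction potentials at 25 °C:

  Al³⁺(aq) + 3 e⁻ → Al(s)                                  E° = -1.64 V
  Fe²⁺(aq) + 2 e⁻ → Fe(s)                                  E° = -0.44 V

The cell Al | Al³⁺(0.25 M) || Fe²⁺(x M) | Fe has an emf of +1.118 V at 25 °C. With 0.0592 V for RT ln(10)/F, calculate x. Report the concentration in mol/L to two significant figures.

Fe²⁺/Fe is the cathode, Al³⁺/Al the anode: E°cell = +1.20 V, n = 6.
Overall reaction: 3 Fe²⁺(aq) + 2 Al(s) → 3 Fe(s) + 2 Al³⁺(aq); Q = [Al³⁺]^2/[Fe²⁺]^3.
From E = E° − (0.0592/n) log Q: log Q = (E° − E)·n/0.0592 = (+1.20 − (+1.118))·6/0.0592 = 8.3108.
So 3·log[Fe²⁺] = 2·log(0.25) − log Q = -1.2041 − (8.3108) = -9.5149; log[Fe²⁺] = -9.5149 / 3 = -3.1716; [Fe²⁺] = 10^(-3.1716) ≈ 0.00067 M.

0.00067 M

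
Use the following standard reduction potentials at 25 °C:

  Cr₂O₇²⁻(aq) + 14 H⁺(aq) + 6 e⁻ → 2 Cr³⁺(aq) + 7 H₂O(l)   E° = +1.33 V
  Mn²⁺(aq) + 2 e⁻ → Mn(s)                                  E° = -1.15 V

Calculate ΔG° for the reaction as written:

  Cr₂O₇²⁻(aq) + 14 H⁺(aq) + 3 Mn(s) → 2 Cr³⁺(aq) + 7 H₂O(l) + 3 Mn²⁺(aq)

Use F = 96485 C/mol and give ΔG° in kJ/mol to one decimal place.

-1435.7 kJ/mol

As written, Cr₂O₇²⁻/Cr³⁺ is reduced (cathode) and Mn²⁺/Mn is oxidised (anode), so E°cell = (+1.33) − (-1.15) = +2.48 V.
Balancing electrons gives n = 6.
ΔG° = −nFE° = −(6)(96485)(+2.48) = -1,435,697 J = -1435.7 kJ/mol.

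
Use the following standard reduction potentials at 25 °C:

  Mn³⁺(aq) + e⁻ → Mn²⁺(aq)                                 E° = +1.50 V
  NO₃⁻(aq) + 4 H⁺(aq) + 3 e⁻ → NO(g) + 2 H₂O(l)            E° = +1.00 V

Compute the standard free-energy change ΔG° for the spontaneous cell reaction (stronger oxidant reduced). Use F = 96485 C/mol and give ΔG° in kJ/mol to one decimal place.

-144.7 kJ/mol

Mn³⁺/Mn²⁺ (E° = +1.50 V) is the cathode; NO₃⁻/NO (E° = +1.00 V) is the anode, so E°cell = +0.50 V.
Balancing electrons gives n = 3 (lcm of 1 and 3).
ΔG° = −nFE° = −(3)(96485)(+0.50) = -144,728 J = -144.7 kJ/mol.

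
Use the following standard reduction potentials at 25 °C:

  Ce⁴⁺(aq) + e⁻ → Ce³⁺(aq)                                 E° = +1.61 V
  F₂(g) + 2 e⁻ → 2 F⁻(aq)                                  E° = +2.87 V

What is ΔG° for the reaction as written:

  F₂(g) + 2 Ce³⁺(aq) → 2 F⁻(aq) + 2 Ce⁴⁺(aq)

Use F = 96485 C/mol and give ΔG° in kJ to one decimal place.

As written, F₂/F⁻ is reduced (cathode) and Ce⁴⁺/Ce³⁺ is oxidised (anode), so E°cell = (+2.87) − (+1.61) = +1.26 V.
Balancing electrons gives n = 2.
ΔG° = −nFE° = −(2)(96485)(+1.26) = -243,142 J = -243.1 kJ.

-243.1 kJ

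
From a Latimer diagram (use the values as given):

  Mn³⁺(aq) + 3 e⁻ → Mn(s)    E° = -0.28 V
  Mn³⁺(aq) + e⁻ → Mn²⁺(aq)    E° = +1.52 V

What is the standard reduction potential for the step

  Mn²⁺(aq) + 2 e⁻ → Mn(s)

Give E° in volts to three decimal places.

Sequential free energies add, so n₃E°₃ = n₁E°₁ + n₂E°₂.
With n₃ = 3, and the known step contributing 1×(+1.52) V, the unknown satisfies 2·E° = 3×(-0.28) − 1×(+1.52) = -2.360.
E° = -2.360 / 2 = -1.180 V.

-1.180 V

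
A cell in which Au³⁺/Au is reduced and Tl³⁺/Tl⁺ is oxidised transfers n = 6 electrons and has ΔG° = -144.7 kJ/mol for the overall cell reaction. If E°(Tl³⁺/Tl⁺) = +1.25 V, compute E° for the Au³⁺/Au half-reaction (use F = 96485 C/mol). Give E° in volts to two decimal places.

+1.50 V

E°cell = −ΔG°/(nF) = −(-144.7×10³)/((6)(96485)) = +0.250 V.
Since Au³⁺/Au is the cathode and Tl³⁺/Tl⁺ the anode, E°cell = E°(Au³⁺/Au) − E°(Tl³⁺/Tl⁺).
So E°(Au³⁺/Au) = E°cell + E°(Tl³⁺/Tl⁺) = +0.250 + (+1.25) = +1.50 V.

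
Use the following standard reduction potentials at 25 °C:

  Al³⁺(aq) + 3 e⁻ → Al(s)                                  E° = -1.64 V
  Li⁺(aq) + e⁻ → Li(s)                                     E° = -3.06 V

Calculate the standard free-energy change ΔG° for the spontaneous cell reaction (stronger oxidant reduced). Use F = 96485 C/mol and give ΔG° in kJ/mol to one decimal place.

Al³⁺/Al (E° = -1.64 V) is the cathode; Li⁺/Li (E° = -3.06 V) is the anode, so E°cell = +1.42 V.
Balancing electrons gives n = 3 (lcm of 3 and 1).
ΔG° = −nFE° = −(3)(96485)(+1.42) = -411,026 J = -411.0 kJ/mol.

-411.0 kJ/mol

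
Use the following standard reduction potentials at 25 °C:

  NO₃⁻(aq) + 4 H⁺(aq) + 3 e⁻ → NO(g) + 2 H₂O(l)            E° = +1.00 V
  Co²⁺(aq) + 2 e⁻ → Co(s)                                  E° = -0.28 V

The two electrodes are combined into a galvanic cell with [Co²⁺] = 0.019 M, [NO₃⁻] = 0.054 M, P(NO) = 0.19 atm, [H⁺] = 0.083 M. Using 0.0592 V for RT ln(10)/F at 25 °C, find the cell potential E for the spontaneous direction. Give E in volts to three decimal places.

+1.235 V

NO₃⁻/NO is the cathode (higher E°), Co²⁺/Co the anode: E°cell = +1.00 − (-0.28) = +1.28 V, n = 6.
Overall: 2 NO₃⁻(aq) + 8 H⁺(aq) + 3 Co(s) → 2 NO(g) + 4 H₂O(l) + 3 Co²⁺(aq)
Q = P(NO)^2·[Co²⁺]^3 / ([NO₃⁻]^2·[H⁺]^8); log Q = 4.576.
E = E° − (0.0592/n) log Q = +1.28 − (0.0592/6)(4.576) = +1.235 V.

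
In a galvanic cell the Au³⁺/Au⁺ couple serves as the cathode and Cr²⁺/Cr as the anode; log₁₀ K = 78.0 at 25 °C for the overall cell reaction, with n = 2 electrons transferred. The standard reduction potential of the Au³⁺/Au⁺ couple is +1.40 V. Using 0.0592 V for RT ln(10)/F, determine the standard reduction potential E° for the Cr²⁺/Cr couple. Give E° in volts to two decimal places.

-0.91 V

E°cell = (0.0592/n)·log K = (0.0592/2)(78.0) = +2.309 V.
Since Au³⁺/Au⁺ is the cathode and Cr²⁺/Cr the anode, E°cell = E°(Au³⁺/Au⁺) − E°(Cr²⁺/Cr).
So E°(Cr²⁺/Cr) = E°(Au³⁺/Au⁺) − E°cell = (+1.40) − (+2.309) = -0.91 V.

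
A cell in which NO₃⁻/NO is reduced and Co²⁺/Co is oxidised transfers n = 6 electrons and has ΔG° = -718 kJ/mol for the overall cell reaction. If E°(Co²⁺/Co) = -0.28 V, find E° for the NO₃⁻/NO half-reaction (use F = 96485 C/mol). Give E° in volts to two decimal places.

E°cell = −ΔG°/(nF) = −(-718×10³)/((6)(96485)) = +1.240 V.
Since NO₃⁻/NO is the cathode and Co²⁺/Co the anode, E°cell = E°(NO₃⁻/NO) − E°(Co²⁺/Co).
So E°(NO₃⁻/NO) = E°cell + E°(Co²⁺/Co) = +1.240 + (-0.28) = +0.96 V.

+0.96 V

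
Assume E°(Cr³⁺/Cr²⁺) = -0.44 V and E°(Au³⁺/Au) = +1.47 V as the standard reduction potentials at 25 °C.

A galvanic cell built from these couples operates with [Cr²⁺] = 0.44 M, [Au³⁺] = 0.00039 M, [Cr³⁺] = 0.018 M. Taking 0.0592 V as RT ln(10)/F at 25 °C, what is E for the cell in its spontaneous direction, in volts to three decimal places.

+1.925 V

Au³⁺/Au is the cathode (higher E°), Cr³⁺/Cr²⁺ the anode: E°cell = +1.47 − (-0.44) = +1.91 V, n = 3.
Overall: Au³⁺(aq) + 3 Cr²⁺(aq) → Au(s) + 3 Cr³⁺(aq)
Q = [Cr³⁺]^3 / ([Au³⁺]·[Cr²⁺]^3); log Q = -0.756.
E = E° − (0.0592/n) log Q = +1.91 − (0.0592/3)(-0.756) = +1.925 V.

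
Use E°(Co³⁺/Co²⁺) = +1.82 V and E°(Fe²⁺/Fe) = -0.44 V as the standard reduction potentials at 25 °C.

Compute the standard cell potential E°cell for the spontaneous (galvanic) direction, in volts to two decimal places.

The Co³⁺/Co²⁺ couple has the higher reduction potential, so it is the cathode; Fe²⁺/Fe is oxidised at the anode.
E°cell = E°(cathode) − E°(anode) = (+1.82) − (-0.44) = +2.26 V.

+2.26 V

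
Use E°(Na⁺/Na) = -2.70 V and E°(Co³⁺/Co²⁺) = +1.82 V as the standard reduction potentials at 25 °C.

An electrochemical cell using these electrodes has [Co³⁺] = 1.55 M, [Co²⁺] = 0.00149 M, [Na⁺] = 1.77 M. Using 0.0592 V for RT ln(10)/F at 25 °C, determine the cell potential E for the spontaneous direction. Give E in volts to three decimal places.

+4.684 V

Co³⁺/Co²⁺ is the cathode (higher E°), Na⁺/Na the anode: E°cell = +1.82 − (-2.70) = +4.52 V, n = 1.
Overall: Co³⁺(aq) + Na(s) → Co²⁺(aq) + Na⁺(aq)
Q = [Co²⁺]·[Na⁺] / ([Co³⁺]); log Q = -2.769.
E = E° − (0.0592/n) log Q = +4.52 − (0.0592/1)(-2.769) = +4.684 V.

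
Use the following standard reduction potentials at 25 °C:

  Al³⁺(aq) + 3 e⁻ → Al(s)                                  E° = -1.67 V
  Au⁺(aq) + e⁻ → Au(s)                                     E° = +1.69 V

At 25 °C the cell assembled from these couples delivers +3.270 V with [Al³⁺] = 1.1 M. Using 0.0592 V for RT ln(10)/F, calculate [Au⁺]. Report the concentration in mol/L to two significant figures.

0.031 M

Au⁺/Au is the cathode, Al³⁺/Al the anode: E°cell = +3.36 V, n = 3.
Overall reaction: 3 Au⁺(aq) + Al(s) → 3 Au(s) + Al³⁺(aq); Q = [Al³⁺]^1/[Au⁺]^3.
From E = E° − (0.0592/n) log Q: log Q = (E° − E)·n/0.0592 = (+3.36 − (+3.270))·3/0.0592 = 4.5608.
So 3·log[Au⁺] = 1·log(1.1) − log Q = 0.0414 − (4.5608) = -4.5194; log[Au⁺] = -4.5194 / 3 = -1.5065; [Au⁺] = 10^(-1.5065) ≈ 0.031 M.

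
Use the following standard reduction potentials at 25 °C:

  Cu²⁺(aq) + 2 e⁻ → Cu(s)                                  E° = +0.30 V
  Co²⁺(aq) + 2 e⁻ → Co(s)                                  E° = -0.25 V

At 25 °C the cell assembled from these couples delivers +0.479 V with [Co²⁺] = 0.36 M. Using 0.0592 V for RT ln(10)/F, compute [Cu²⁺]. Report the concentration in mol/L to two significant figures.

0.0014 M

Cu²⁺/Cu is the cathode, Co²⁺/Co the anode: E°cell = +0.55 V, n = 2.
Overall reaction: Cu²⁺(aq) + Co(s) → Cu(s) + Co²⁺(aq); Q = [Co²⁺]^1/[Cu²⁺]^1.
From E = E° − (0.0592/n) log Q: log Q = (E° − E)·n/0.0592 = (+0.55 − (+0.479))·2/0.0592 = 2.3986.
So 1·log[Cu²⁺] = 1·log(0.36) − log Q = -0.4437 − (2.3986) = -2.8423; [Cu²⁺] = 10^(-2.8423) ≈ 0.0014 M.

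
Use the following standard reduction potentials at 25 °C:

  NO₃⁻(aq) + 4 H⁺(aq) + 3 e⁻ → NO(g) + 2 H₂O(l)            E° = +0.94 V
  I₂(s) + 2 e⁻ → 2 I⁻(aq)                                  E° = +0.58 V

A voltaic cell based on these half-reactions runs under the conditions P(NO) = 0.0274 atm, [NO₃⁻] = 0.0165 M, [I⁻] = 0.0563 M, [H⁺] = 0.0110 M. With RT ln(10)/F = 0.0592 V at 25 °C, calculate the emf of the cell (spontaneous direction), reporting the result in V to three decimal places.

NO₃⁻/NO is the cathode (higher E°), I₂/I⁻ the anode: E°cell = +0.94 − (+0.58) = +0.36 V, n = 6.
Overall: 2 NO₃⁻(aq) + 8 H⁺(aq) + 6 I⁻(aq) → 2 NO(g) + 4 H₂O(l) + 3 I₂(s)
Q = P(NO)^2 / ([NO₃⁻]^2·[H⁺]^8·[I⁻]^6); log Q = 23.606.
E = E° − (0.0592/n) log Q = +0.36 − (0.0592/6)(23.606) = +0.127 V.

+0.127 V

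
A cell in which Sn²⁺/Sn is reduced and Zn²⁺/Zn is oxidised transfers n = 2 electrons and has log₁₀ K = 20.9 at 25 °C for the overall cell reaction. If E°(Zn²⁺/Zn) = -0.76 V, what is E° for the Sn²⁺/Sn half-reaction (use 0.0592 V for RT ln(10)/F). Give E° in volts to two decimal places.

-0.14 V

E°cell = (0.0592/n)·log K = (0.0592/2)(20.9) = +0.619 V.
Since Sn²⁺/Sn is the cathode and Zn²⁺/Zn the anode, E°cell = E°(Sn²⁺/Sn) − E°(Zn²⁺/Zn).
So E°(Sn²⁺/Sn) = E°cell + E°(Zn²⁺/Zn) = +0.619 + (-0.76) = -0.14 V.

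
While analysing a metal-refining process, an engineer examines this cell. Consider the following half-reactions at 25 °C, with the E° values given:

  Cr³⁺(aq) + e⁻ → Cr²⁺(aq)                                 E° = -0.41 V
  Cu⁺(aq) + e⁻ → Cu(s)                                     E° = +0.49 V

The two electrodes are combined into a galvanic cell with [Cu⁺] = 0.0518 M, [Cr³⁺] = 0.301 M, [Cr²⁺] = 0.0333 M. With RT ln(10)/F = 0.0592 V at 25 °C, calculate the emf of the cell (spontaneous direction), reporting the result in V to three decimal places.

+0.767 V

Cu⁺/Cu is the cathode (higher E°), Cr³⁺/Cr²⁺ the anode: E°cell = +0.49 − (-0.41) = +0.90 V, n = 1.
Overall: Cu⁺(aq) + Cr²⁺(aq) → Cu(s) + Cr³⁺(aq)
Q = [Cr³⁺] / ([Cu⁺]·[Cr²⁺]); log Q = 2.242.
E = E° − (0.0592/n) log Q = +0.90 − (0.0592/1)(2.242) = +0.767 V.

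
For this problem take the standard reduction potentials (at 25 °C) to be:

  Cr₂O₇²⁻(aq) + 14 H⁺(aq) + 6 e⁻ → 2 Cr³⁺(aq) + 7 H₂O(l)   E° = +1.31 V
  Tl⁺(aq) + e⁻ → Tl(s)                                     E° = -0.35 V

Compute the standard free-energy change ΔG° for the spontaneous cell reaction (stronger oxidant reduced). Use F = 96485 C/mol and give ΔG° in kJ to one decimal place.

Cr₂O₇²⁻/Cr³⁺ (E° = +1.31 V) is the cathode; Tl⁺/Tl (E° = -0.35 V) is the anode, so E°cell = +1.66 V.
Balancing electrons gives n = 6 (lcm of 6 and 1).
ΔG° = −nFE° = −(6)(96485)(+1.66) = -960,991 J = -961.0 kJ.

-961.0 kJ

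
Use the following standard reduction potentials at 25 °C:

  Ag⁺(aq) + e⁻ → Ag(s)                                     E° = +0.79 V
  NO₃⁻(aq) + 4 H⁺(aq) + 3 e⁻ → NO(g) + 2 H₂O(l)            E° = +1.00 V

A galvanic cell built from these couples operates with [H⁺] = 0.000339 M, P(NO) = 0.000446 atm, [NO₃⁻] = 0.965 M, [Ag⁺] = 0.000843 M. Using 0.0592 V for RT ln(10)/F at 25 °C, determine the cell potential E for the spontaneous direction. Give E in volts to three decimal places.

NO₃⁻/NO is the cathode (higher E°), Ag⁺/Ag the anode: E°cell = +1.00 − (+0.79) = +0.21 V, n = 3.
Overall: NO₃⁻(aq) + 4 H⁺(aq) + 3 Ag(s) → NO(g) + 2 H₂O(l) + 3 Ag⁺(aq)
Q = P(NO)·[Ag⁺]^3 / ([NO₃⁻]·[H⁺]^4); log Q = 1.321.
E = E° − (0.0592/n) log Q = +0.21 − (0.0592/3)(1.321) = +0.184 V.

+0.184 V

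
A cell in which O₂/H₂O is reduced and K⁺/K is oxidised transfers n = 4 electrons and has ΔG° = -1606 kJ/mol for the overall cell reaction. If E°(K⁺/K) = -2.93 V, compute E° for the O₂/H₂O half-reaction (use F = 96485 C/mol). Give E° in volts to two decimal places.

+1.23 V

E°cell = −ΔG°/(nF) = −(-1606×10³)/((4)(96485)) = +4.161 V.
Since O₂/H₂O is the cathode and K⁺/K the anode, E°cell = E°(O₂/H₂O) − E°(K⁺/K).
So E°(O₂/H₂O) = E°cell + E°(K⁺/K) = +4.161 + (-2.93) = +1.23 V.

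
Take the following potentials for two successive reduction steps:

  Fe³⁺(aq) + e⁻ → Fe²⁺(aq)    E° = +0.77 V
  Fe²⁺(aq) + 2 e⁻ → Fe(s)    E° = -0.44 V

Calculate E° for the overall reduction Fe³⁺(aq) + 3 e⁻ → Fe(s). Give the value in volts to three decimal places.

Adding the free-energy changes (−nFE°) of the two steps gives −n₃FE°₃ = −n₁FE°₁ − n₂FE°₂.
E°₃ = (1×+0.77 + 2×-0.44) / 3 = (-0.110) / 3 = -0.037 V.
Simply averaging or adding the two E° values would be wrong; the electron-weighted sum is required.

-0.037 V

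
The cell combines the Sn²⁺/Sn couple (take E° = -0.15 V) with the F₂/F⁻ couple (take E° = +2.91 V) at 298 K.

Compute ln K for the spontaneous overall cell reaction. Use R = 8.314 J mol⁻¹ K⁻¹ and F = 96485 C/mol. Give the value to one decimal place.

238.3

Cathode: F₂/F⁻; anode: Sn²⁺/Sn. E°cell = (+2.91) − (-0.15) = +3.06 V, with n = 2.
ΔG° = −nFE° = −RT ln K, so ln K = nFE°/(RT) = (2)(96485)(+3.06) / ((8.314)(298)) = 238.333.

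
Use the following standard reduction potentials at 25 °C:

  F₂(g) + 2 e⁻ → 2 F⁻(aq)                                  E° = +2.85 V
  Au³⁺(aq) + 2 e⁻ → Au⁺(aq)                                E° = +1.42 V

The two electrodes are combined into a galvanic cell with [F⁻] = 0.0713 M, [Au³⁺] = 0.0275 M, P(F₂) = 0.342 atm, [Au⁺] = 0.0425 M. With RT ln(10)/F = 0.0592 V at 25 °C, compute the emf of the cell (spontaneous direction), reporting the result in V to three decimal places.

+1.490 V

F₂/F⁻ is the cathode (higher E°), Au³⁺/Au⁺ the anode: E°cell = +2.85 − (+1.42) = +1.43 V, n = 2.
Overall: F₂(g) + Au⁺(aq) → 2 F⁻(aq) + Au³⁺(aq)
Q = [F⁻]^2·[Au³⁺] / (P(F₂)·[Au⁺]); log Q = -2.017.
E = E° − (0.0592/n) log Q = +1.43 − (0.0592/2)(-2.017) = +1.490 V.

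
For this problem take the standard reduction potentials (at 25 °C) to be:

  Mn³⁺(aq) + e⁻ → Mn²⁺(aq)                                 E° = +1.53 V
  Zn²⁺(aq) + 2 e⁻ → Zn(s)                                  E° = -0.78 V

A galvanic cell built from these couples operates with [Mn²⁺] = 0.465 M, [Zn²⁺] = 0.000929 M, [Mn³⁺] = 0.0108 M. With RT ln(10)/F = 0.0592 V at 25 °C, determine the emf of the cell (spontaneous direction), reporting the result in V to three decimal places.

+2.303 V

Mn³⁺/Mn²⁺ is the cathode (higher E°), Zn²⁺/Zn the anode: E°cell = +1.53 − (-0.78) = +2.31 V, n = 2.
Overall: 2 Mn³⁺(aq) + Zn(s) → 2 Mn²⁺(aq) + Zn²⁺(aq)
Q = [Mn²⁺]^2·[Zn²⁺] / ([Mn³⁺]^2); log Q = 0.236.
E = E° − (0.0592/n) log Q = +2.31 − (0.0592/2)(0.236) = +2.303 V.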